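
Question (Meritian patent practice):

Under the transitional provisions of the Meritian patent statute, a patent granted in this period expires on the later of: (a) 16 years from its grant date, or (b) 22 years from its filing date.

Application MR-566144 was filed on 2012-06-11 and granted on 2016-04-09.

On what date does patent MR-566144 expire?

June 11, 2034

(a) grant + 16 years → 9 April 2032.
(b) filing + 22 years → 11 June 2034.
Later of the two: 11 June 2034.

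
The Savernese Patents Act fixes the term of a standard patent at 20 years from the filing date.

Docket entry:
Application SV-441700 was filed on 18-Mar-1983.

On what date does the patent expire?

March 18, 2003

Filing date + 20 years → 18 March 2003.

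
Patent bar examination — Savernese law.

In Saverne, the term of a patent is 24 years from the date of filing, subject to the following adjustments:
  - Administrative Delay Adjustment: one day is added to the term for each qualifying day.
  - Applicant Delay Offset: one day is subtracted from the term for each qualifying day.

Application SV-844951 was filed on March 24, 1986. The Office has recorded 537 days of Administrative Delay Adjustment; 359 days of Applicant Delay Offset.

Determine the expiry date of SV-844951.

2010-09-18

Base term: filing date + 24 years → 24 March 2010.
Administrative Delay Adjustment: +537 days → 12 September 2011.
Applicant Delay Offset: −359 days → 18 September 2010.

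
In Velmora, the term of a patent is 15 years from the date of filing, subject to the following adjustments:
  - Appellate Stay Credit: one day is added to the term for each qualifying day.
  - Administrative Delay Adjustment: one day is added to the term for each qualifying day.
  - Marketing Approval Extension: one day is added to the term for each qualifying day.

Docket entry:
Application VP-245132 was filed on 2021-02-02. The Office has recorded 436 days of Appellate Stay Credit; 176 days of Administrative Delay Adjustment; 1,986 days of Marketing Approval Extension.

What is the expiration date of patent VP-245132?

2043-03-15

Base term: filing date + 15 years → 2 February 2036.
Appellate Stay Credit: +436 days → 13 April 2037.
Administrative Delay Adjustment: +176 days → 6 October 2037.
Marketing Approval Extension: +1986 days → 15 March 2043.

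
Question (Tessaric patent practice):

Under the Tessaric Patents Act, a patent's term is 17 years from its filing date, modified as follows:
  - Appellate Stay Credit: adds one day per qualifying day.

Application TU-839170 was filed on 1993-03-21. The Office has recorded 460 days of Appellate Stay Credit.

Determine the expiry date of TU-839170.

June 24, 2011

Base term: filing date + 17 years → 21 March 2010.
Appellate Stay Credit: +460 days → 24 June 2011.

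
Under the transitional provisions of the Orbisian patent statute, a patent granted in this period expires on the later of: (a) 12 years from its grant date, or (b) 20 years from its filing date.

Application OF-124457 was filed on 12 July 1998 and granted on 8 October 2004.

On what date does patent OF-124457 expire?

(a) grant + 12 years → 8 October 2016.
(b) filing + 20 years → 12 July 2018.
Later of the two: 12 July 2018.

July 12, 2018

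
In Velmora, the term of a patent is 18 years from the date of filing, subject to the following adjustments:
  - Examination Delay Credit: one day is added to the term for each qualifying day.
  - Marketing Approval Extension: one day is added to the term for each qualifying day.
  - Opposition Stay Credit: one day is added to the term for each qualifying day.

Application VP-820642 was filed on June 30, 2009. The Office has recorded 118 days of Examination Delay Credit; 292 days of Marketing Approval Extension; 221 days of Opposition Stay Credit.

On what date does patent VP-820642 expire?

2029-03-22

Base term: filing date + 18 years → 30 June 2027.
Examination Delay Credit: +118 days → 26 October 2027.
Marketing Approval Extension: +292 days → 13 August 2028.
Opposition Stay Credit: +221 days → 22 March 2029.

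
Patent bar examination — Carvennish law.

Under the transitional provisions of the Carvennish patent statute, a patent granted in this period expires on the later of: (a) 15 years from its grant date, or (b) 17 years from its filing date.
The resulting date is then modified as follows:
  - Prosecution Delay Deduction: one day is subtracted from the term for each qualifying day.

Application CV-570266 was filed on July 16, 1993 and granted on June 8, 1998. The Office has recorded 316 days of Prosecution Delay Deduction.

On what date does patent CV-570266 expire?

(a) grant + 15 years → 8 June 2013.
(b) filing + 17 years → 16 July 2010.
Later of the two: 8 June 2013.
Prosecution Delay Deduction: −316 days → 27 July 2012.

2012-07-27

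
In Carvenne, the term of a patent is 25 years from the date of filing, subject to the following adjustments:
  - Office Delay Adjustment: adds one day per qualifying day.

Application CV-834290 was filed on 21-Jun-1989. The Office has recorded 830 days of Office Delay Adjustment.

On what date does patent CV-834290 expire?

September 28, 2016

Base term: filing date + 25 years → 21 June 2014.
Office Delay Adjustment: +830 days → 28 September 2016.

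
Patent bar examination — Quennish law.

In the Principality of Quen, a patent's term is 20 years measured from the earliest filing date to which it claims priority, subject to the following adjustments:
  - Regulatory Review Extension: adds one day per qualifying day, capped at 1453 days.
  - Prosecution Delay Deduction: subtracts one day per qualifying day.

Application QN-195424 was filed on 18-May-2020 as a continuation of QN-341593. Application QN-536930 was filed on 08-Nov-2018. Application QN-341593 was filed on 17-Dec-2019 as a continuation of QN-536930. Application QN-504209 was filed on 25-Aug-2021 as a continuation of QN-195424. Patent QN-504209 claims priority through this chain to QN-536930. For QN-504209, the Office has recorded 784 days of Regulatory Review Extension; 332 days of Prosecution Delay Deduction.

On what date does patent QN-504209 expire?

2040-02-03

Earliest priority filing: 8 November 2018.
Base term: 8 November 2018 + 20 years → 8 November 2038.
Regulatory Review Extension: 784 days (within the 1453-day cap) → +784 days → 31 December 2040.
Prosecution Delay Deduction: −332 days → 3 February 2040.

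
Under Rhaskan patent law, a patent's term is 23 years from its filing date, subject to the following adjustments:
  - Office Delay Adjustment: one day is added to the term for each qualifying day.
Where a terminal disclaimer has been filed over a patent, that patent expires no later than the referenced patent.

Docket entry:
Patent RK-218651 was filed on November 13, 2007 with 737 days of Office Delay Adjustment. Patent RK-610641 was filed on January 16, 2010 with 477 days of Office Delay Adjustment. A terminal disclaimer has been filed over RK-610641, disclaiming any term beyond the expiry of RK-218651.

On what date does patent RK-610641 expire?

2032-11-19

Natural term of RK-610641:
  Base: filing + 23 years → 16 January 2033.
  Office Delay Adjustment: +477 days → 8 May 2034.
Expiry of referenced patent RK-218651:
  Base: filing + 23 years → 13 November 2030.
  Office Delay Adjustment: +737 days → 19 November 2032.
Terminal disclaimer: RK-610641 expires on the earlier of 8 May 2034 and 19 November 2032.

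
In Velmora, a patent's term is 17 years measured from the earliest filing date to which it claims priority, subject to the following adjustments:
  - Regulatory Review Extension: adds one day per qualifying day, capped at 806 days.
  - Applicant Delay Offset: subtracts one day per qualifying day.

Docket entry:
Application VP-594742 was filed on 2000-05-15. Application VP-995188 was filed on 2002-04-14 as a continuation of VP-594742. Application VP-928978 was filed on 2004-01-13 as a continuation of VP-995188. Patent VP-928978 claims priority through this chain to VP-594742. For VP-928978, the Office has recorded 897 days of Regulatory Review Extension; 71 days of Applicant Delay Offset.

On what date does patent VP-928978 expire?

Earliest priority filing: 15 May 2000.
Base term: 15 May 2000 + 17 years → 15 May 2017.
Regulatory Review Extension: 897 days claimed exceeds the 806-day cap, so +806 days → 30 July 2019.
Applicant Delay Offset: −71 days → 20 May 2019.

2019-05-20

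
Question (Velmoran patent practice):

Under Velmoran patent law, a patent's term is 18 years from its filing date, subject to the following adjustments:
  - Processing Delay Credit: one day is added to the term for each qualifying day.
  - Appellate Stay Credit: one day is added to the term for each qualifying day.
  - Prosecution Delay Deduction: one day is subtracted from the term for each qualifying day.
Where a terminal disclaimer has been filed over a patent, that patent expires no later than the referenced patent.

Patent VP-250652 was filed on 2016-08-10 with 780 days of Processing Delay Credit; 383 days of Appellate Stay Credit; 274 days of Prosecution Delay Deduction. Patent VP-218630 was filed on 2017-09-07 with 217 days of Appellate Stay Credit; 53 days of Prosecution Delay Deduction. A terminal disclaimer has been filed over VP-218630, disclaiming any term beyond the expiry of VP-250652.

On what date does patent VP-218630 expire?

Natural term of VP-218630:
  Base: filing + 18 years → 7 September 2035.
  Appellate Stay Credit: +217 days → 11 April 2036.
  Prosecution Delay Deduction: −53 days → 18 February 2036.
Expiry of referenced patent VP-250652:
  Base: filing + 18 years → 10 August 2034.
  Processing Delay Credit: +780 days → 28 September 2036.
  Appellate Stay Credit: +383 days → 16 October 2037.
  Prosecution Delay Deduction: −274 days → 15 January 2037.
Terminal disclaimer: VP-218630 expires on the earlier of 18 February 2036 and 15 January 2037.

2036-02-18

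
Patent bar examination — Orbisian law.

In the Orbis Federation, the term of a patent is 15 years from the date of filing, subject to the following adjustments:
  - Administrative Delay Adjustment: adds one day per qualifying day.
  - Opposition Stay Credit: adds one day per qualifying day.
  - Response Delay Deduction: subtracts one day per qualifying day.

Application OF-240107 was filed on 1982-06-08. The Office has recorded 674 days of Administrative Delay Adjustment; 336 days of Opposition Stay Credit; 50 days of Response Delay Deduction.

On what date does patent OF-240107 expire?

January 24, 2000

Base term: filing date + 15 years → 8 June 1997.
Administrative Delay Adjustment: +674 days → 13 April 1999.
Opposition Stay Credit: +336 days → 14 March 2000.
Response Delay Deduction: −50 days → 24 January 2000.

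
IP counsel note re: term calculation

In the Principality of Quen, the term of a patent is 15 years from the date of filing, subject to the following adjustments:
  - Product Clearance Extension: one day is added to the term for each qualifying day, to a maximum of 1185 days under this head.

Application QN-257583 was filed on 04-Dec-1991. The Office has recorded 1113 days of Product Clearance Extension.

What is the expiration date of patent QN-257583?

Base term: filing date + 15 years → 4 December 2006.
Product Clearance Extension: 1113 days (within the 1185-day cap) → +1113 days → 21 December 2009.

2009-12-21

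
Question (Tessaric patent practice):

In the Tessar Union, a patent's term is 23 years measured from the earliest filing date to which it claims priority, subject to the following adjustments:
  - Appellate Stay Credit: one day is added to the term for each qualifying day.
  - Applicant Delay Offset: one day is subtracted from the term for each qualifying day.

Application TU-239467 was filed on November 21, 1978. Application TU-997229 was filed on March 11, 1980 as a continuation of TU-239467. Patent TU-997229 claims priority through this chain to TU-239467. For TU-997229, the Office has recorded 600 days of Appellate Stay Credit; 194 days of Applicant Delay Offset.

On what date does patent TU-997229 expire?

2003-01-01

Earliest priority filing: 21 November 1978.
Base term: 21 November 1978 + 23 years → 21 November 2001.
Appellate Stay Credit: +600 days → 14 July 2003.
Applicant Delay Offset: −194 days → 1 January 2003.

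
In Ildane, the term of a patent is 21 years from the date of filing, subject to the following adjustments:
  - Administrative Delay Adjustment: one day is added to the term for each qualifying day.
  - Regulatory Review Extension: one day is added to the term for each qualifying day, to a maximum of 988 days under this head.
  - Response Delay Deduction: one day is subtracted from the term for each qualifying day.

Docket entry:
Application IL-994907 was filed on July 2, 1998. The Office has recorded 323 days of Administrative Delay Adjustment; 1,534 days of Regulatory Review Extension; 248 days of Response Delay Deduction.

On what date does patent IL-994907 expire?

Base term: filing date + 21 years → 2 July 2019.
Administrative Delay Adjustment: +323 days → 20 May 2020.
Regulatory Review Extension: 1534 days claimed exceeds the 988-day cap, so +988 days → 2 February 2023.
Response Delay Deduction: −248 days → 30 May 2022.

2022-05-30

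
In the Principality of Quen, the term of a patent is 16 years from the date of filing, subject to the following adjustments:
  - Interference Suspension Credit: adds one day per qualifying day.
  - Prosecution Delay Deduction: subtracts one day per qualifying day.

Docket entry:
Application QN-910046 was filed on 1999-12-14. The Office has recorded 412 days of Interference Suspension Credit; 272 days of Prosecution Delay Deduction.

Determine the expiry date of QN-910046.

May 2, 2016

Base term: filing date + 16 years → 14 December 2015.
Interference Suspension Credit: +412 days → 29 January 2017.
Prosecution Delay Deduction: −272 days → 2 May 2016.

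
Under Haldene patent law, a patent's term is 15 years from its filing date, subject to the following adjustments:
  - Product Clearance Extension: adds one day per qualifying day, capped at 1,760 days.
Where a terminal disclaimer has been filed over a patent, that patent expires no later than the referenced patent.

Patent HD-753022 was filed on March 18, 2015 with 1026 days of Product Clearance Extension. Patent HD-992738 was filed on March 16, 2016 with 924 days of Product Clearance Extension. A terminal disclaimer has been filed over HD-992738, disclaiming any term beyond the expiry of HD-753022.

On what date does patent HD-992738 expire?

Natural term of HD-992738:
  Base: filing + 15 years → 16 March 2031.
  Product Clearance Extension: 924 days (within the 1760-day cap) → +924 days → 25 September 2033.
Expiry of referenced patent HD-753022:
  Base: filing + 15 years → 18 March 2030.
  Product Clearance Extension: 1026 days (within the 1760-day cap) → +1026 days → 7 January 2033.
Terminal disclaimer: HD-992738 expires on the earlier of 25 September 2033 and 7 January 2033.

2033-01-07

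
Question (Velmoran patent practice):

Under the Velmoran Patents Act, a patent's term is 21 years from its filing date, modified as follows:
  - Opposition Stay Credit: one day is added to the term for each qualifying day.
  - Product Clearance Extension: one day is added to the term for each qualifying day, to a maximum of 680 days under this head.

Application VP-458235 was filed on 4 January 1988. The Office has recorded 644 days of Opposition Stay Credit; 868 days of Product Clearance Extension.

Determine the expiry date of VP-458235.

2012-08-20

Base term: filing date + 21 years → 4 January 2009.
Opposition Stay Credit: +644 days → 10 October 2010.
Product Clearance Extension: 868 days claimed exceeds the 680-day cap, so +680 days → 20 August 2012.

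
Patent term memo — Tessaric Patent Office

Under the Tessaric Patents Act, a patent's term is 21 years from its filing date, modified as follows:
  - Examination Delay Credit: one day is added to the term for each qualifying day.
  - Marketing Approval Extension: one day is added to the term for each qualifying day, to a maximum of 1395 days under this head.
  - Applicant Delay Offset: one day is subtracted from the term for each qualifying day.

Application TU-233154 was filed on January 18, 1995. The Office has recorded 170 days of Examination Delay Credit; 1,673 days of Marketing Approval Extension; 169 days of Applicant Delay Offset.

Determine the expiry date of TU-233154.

Base term: filing date + 21 years → 18 January 2016.
Examination Delay Credit: +170 days → 6 July 2016.
Marketing Approval Extension: 1673 days claimed exceeds the 1395-day cap, so +1395 days → 1 May 2020.
Applicant Delay Offset: −169 days → 14 November 2019.

2019-11-14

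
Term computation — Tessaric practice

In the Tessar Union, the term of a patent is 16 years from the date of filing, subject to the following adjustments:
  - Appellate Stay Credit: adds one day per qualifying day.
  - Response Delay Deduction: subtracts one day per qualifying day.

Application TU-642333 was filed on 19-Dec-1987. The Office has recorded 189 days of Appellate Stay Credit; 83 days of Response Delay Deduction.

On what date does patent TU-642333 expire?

Base term: filing date + 16 years → 19 December 2003.
Appellate Stay Credit: +189 days → 25 June 2004.
Response Delay Deduction: −83 days → 3 April 2004.

2004-04-03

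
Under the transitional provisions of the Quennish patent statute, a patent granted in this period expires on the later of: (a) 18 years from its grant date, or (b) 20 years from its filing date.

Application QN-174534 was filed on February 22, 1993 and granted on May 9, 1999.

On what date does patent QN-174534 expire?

(a) grant + 18 years → 9 May 2017.
(b) filing + 20 years → 22 February 2013.
Later of the two: 9 May 2017.

May 9, 2017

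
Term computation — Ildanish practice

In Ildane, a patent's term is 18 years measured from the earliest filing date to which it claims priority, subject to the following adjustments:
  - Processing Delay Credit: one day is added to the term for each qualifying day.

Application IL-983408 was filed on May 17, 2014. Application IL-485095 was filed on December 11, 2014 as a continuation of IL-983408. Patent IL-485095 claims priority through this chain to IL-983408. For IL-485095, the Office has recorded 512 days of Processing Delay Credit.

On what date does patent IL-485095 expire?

Earliest priority filing: 17 May 2014.
Base term: 17 May 2014 + 18 years → 17 May 2032.
Processing Delay Credit: +512 days → 11 October 2033.

2033-10-11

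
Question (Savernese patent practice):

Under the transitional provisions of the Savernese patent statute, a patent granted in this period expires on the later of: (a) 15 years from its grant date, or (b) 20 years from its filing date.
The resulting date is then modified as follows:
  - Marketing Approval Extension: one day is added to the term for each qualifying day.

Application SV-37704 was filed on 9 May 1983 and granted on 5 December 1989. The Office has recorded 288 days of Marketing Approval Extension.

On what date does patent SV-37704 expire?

(a) grant + 15 years → 5 December 2004.
(b) filing + 20 years → 9 May 2003.
Later of the two: 5 December 2004.
Marketing Approval Extension: +288 days → 19 September 2005.

September 19, 2005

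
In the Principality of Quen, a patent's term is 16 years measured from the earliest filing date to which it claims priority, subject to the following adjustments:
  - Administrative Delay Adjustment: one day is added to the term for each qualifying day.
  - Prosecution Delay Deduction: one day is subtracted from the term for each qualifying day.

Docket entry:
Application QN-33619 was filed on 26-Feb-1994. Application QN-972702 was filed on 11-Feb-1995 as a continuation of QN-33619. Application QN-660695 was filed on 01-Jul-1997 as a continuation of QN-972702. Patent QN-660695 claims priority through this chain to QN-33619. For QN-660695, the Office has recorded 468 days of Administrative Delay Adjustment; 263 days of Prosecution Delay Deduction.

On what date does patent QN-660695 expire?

Earliest priority filing: 26 February 1994.
Base term: 26 February 1994 + 16 years → 26 February 2010.
Administrative Delay Adjustment: +468 days → 9 June 2011.
Prosecution Delay Deduction: −263 days → 19 September 2010.

2010-09-19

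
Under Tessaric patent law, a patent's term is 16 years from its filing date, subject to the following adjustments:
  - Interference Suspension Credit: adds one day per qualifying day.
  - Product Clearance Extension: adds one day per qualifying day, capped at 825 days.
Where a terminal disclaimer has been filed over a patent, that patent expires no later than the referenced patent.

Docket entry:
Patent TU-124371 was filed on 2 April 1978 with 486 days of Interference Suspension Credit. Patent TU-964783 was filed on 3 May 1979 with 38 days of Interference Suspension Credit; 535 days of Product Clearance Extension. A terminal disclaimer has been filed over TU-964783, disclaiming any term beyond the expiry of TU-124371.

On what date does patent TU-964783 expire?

Natural term of TU-964783:
  Base: filing + 16 years → 3 May 1995.
  Interference Suspension Credit: +38 days → 10 June 1995.
  Product Clearance Extension: 535 days (within the 825-day cap) → +535 days → 26 November 1996.
Expiry of referenced patent TU-124371:
  Base: filing + 16 years → 2 April 1994.
  Interference Suspension Credit: +486 days → 1 August 1995.
Terminal disclaimer: TU-964783 expires on the earlier of 26 November 1996 and 1 August 1995.

August 1, 1995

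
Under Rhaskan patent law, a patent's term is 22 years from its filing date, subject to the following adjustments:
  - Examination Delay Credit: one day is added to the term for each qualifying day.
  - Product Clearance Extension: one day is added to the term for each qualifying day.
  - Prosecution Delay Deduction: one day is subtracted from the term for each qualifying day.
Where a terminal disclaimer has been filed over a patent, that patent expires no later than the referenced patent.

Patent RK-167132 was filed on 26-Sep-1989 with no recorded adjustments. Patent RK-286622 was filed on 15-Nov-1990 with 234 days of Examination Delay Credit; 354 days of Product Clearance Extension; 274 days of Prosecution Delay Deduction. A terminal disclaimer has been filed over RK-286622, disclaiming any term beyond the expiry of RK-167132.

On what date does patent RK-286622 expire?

September 26, 2011

Natural term of RK-286622:
  Base: filing + 22 years → 15 November 2012.
  Examination Delay Credit: +234 days → 7 July 2013.
  Product Clearance Extension: +354 days → 26 June 2014.
  Prosecution Delay Deduction: −274 days → 25 September 2013.
Expiry of referenced patent RK-167132:
  Base: filing + 22 years → 26 September 2011.
Terminal disclaimer: RK-286622 expires on the earlier of 25 September 2013 and 26 September 2011.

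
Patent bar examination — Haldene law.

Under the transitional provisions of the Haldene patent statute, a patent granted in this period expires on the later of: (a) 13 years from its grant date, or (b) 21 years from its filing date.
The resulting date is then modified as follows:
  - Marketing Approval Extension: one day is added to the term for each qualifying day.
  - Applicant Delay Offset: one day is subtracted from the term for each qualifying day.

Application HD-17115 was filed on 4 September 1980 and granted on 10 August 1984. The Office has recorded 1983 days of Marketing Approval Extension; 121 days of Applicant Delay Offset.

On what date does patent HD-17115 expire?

October 10, 2006

(a) grant + 13 years → 10 August 1997.
(b) filing + 21 years → 4 September 2001.
Later of the two: 4 September 2001.
Marketing Approval Extension: +1983 days → 8 February 2007.
Applicant Delay Offset: −121 days → 10 October 2006.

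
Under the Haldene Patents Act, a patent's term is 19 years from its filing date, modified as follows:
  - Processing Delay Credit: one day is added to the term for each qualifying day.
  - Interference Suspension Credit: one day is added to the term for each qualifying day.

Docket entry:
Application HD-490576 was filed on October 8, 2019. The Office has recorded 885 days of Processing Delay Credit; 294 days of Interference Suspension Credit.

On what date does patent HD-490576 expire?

2041-12-30

Base term: filing date + 19 years → 8 October 2038.
Processing Delay Credit: +885 days → 11 March 2041.
Interference Suspension Credit: +294 days → 30 December 2041.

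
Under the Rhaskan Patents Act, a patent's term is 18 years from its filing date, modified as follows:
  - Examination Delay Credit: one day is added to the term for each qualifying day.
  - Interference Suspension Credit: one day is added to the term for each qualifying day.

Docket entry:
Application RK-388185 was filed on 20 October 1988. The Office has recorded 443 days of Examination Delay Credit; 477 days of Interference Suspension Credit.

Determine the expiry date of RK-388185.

April 27, 2009

Base term: filing date + 18 years → 20 October 2006.
Examination Delay Credit: +443 days → 6 January 2008.
Interference Suspension Credit: +477 days → 27 April 2009.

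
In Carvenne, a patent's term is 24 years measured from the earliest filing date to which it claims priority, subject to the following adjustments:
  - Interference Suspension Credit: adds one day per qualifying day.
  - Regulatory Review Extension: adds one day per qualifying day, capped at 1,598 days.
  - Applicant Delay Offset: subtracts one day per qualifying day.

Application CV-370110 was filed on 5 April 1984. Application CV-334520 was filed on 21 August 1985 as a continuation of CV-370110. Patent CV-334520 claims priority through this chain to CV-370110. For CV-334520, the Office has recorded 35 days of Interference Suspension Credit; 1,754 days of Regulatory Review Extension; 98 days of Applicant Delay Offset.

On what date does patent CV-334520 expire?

Earliest priority filing: 5 April 1984.
Base term: 5 April 1984 + 24 years → 5 April 2008.
Interference Suspension Credit: +35 days → 10 May 2008.
Regulatory Review Extension: 1754 days claimed exceeds the 1598-day cap, so +1598 days → 24 September 2012.
Applicant Delay Offset: −98 days → 18 June 2012.

June 18, 2012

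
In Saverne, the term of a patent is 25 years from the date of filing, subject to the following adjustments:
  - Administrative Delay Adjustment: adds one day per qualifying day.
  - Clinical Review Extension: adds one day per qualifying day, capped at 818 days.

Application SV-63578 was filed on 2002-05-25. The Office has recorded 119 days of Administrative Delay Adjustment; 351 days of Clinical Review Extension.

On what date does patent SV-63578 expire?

September 6, 2028

Base term: filing date + 25 years → 25 May 2027.
Administrative Delay Adjustment: +119 days → 21 September 2027.
Clinical Review Extension: 351 days (within the 818-day cap) → +351 days → 6 September 2028.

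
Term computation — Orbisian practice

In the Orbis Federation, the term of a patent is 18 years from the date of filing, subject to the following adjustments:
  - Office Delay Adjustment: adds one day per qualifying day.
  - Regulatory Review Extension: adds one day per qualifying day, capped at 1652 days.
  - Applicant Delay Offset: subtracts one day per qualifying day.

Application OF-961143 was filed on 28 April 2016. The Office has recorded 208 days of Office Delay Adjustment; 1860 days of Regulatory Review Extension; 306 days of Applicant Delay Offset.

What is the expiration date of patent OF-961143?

Base term: filing date + 18 years → 28 April 2034.
Office Delay Adjustment: +208 days → 22 November 2034.
Regulatory Review Extension: 1860 days claimed exceeds the 1652-day cap, so +1652 days → 1 June 2039.
Applicant Delay Offset: −306 days → 30 July 2038.

July 30, 2038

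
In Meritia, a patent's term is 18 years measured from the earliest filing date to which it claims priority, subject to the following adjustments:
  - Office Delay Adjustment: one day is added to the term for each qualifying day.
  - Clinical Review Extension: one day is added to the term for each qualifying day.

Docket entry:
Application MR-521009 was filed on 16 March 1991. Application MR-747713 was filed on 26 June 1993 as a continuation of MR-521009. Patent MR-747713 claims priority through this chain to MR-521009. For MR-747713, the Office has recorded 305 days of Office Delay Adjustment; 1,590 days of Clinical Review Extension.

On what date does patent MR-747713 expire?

Earliest priority filing: 16 March 1991.
Base term: 16 March 1991 + 18 years → 16 March 2009.
Office Delay Adjustment: +305 days → 15 January 2010.
Clinical Review Extension: +1590 days → 24 May 2014.

May 24, 2014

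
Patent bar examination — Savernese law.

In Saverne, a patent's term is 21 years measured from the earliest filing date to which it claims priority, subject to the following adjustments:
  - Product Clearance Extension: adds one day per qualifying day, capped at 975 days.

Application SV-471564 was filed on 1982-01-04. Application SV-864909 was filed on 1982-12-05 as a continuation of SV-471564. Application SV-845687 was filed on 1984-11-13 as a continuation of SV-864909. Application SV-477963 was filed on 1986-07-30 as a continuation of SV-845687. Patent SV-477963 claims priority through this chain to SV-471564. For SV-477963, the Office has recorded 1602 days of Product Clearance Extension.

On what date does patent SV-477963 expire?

Earliest priority filing: 4 January 1982.
Base term: 4 January 1982 + 21 years → 4 January 2003.
Product Clearance Extension: 1602 days claimed exceeds the 975-day cap, so +975 days → 5 September 2005.

2005-09-05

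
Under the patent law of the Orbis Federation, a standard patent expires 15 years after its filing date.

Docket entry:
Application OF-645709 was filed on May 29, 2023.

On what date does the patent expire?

2038-05-29

Filing date + 15 years → 29 May 2038.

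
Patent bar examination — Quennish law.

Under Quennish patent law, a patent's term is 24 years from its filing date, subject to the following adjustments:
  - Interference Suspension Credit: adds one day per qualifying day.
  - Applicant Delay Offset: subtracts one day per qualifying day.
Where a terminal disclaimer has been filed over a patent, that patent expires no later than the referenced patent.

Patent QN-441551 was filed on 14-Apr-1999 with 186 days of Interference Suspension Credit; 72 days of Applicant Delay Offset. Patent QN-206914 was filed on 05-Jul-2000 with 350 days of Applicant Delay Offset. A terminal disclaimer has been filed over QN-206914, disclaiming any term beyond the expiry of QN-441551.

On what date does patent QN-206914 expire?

July 21, 2023

Natural term of QN-206914:
  Base: filing + 24 years → 5 July 2024.
  Applicant Delay Offset: −350 days → 21 July 2023.
Expiry of referenced patent QN-441551:
  Base: filing + 24 years → 14 April 2023.
  Interference Suspension Credit: +186 days → 17 October 2023.
  Applicant Delay Offset: −72 days → 6 August 2023.
Terminal disclaimer: QN-206914 expires on the earlier of 21 July 2023 and 6 August 2023.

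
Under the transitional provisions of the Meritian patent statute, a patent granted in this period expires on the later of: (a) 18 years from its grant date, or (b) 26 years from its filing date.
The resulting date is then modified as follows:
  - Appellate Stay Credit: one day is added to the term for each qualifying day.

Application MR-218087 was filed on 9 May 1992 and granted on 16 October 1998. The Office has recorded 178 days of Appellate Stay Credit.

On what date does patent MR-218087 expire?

(a) grant + 18 years → 16 October 2016.
(b) filing + 26 years → 9 May 2018.
Later of the two: 9 May 2018.
Appellate Stay Credit: +178 days → 3 November 2018.

2018-11-03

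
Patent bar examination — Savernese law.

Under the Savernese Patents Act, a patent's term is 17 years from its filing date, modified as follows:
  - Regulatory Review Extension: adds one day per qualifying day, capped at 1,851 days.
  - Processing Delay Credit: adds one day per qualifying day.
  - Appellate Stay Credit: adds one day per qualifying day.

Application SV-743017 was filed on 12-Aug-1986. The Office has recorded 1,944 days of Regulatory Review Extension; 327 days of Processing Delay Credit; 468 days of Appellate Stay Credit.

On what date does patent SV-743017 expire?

November 9, 2010

Base term: filing date + 17 years → 12 August 2003.
Regulatory Review Extension: 1944 days claimed exceeds the 1851-day cap, so +1851 days → 5 September 2008.
Processing Delay Credit: +327 days → 29 July 2009.
Appellate Stay Credit: +468 days → 9 November 2010.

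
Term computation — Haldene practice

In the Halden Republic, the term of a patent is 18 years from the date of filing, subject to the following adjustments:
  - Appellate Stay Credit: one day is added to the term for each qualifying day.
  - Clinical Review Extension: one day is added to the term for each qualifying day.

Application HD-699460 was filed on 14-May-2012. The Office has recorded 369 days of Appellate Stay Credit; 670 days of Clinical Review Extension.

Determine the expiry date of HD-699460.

Base term: filing date + 18 years → 14 May 2030.
Appellate Stay Credit: +369 days → 18 May 2031.
Clinical Review Extension: +670 days → 18 March 2033.

2033-03-18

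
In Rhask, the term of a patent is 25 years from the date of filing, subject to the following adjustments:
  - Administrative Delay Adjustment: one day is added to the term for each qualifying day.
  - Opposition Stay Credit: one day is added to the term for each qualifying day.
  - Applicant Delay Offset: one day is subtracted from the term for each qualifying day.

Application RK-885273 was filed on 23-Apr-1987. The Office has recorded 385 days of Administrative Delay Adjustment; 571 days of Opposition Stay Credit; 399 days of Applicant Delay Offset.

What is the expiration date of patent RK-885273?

Base term: filing date + 25 years → 23 April 2012.
Administrative Delay Adjustment: +385 days → 13 May 2013.
Opposition Stay Credit: +571 days → 5 December 2014.
Applicant Delay Offset: −399 days → 1 November 2013.

November 1, 2013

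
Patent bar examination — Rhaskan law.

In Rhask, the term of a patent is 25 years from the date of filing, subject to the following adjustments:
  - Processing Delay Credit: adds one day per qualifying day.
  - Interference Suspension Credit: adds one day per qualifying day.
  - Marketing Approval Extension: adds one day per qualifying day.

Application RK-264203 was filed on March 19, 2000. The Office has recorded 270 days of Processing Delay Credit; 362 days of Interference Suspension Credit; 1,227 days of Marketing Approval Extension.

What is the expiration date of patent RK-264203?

April 21, 2030

Base term: filing date + 25 years → 19 March 2025.
Processing Delay Credit: +270 days → 14 December 2025.
Interference Suspension Credit: +362 days → 11 December 2026.
Marketing Approval Extension: +1227 days → 21 April 2030.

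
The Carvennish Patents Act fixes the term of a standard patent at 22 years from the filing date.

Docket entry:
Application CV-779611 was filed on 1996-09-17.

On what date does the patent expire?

September 17, 2018

Filing date + 22 years → 17 September 2018.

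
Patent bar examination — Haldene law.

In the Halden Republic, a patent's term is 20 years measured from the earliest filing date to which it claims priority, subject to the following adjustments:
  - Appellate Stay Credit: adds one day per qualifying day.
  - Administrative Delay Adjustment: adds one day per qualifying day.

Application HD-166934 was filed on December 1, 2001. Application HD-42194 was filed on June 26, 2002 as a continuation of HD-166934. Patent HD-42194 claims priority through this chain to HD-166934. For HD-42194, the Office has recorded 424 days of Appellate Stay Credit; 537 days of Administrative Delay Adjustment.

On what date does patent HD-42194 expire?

Earliest priority filing: 1 December 2001.
Base term: 1 December 2001 + 20 years → 1 December 2021.
Appellate Stay Credit: +424 days → 29 January 2023.
Administrative Delay Adjustment: +537 days → 19 July 2024.

2024-07-19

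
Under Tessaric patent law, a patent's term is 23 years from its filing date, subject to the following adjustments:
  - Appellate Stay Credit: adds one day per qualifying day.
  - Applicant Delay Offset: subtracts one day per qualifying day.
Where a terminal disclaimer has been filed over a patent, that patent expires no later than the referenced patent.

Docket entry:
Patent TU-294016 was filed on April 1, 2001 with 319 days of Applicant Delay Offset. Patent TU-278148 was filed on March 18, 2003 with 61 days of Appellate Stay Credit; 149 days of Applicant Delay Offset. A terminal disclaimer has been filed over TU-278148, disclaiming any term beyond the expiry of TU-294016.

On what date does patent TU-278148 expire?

Natural term of TU-278148:
  Base: filing + 23 years → 18 March 2026.
  Appellate Stay Credit: +61 days → 18 May 2026.
  Applicant Delay Offset: −149 days → 20 December 2025.
Expiry of referenced patent TU-294016:
  Base: filing + 23 years → 1 April 2024.
  Applicant Delay Offset: −319 days → 18 May 2023.
Terminal disclaimer: TU-278148 expires on the earlier of 20 December 2025 and 18 May 2023.

May 18, 2023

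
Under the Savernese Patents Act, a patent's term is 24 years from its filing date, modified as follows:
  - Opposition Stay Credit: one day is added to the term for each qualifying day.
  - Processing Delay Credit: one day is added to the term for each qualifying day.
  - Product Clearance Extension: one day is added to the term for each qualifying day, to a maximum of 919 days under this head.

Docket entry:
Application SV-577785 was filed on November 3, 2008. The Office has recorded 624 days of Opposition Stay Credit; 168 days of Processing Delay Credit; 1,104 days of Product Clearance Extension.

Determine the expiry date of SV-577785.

Base term: filing date + 24 years → 3 November 2032.
Opposition Stay Credit: +624 days → 20 July 2034.
Processing Delay Credit: +168 days → 4 January 2035.
Product Clearance Extension: 1104 days claimed exceeds the 919-day cap, so +919 days → 11 July 2037.

2037-07-11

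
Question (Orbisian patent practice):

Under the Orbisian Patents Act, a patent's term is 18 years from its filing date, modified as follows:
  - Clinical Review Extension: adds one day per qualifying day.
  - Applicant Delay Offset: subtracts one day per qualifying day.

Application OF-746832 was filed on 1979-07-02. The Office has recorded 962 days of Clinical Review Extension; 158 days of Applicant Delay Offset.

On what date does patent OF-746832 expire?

Base term: filing date + 18 years → 2 July 1997.
Clinical Review Extension: +962 days → 19 February 2000.
Applicant Delay Offset: −158 days → 14 September 1999.

September 14, 1999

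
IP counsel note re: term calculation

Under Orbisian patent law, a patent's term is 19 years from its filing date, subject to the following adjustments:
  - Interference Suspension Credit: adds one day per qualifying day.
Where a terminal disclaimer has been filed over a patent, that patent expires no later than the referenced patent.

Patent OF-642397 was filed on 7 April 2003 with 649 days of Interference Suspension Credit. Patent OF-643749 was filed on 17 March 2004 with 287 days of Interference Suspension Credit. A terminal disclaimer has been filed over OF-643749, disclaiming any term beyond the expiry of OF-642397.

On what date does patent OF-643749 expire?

Natural term of OF-643749:
  Base: filing + 19 years → 17 March 2023.
  Interference Suspension Credit: +287 days → 29 December 2023.
Expiry of referenced patent OF-642397:
  Base: filing + 19 years → 7 April 2022.
  Interference Suspension Credit: +649 days → 16 January 2024.
Terminal disclaimer: OF-643749 expires on the earlier of 29 December 2023 and 16 January 2024.

2023-12-29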